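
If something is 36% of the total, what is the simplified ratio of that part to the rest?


Part = 36%, Remainder = 64%
Ratio = 36:64
GCD(36, 64) = 4
Simplify: 9:16 = 9:16

9:16


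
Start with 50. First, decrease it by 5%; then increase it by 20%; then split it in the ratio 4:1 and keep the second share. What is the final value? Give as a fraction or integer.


Start with 50.
Step 1: Decrease by 5%: 50 * 95/100 = 95/2
Step 2: Increase by 20%: 95/2 * 120/100 = 57
Step 3: Split 4:1, second share = 57 * 1/5 = 57/5
Final result = 57/5

57/5


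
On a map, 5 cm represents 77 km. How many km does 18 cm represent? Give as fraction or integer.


Map scale: 5 cm = 77 km
Measured distance on map = 18 cm
Set up proportion: 18 * 77 / 5
= 1386 / 5
= 1386/5 km

1386/5


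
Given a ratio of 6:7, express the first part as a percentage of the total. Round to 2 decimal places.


Total parts = 6 + 7 = 13
First part fraction = 6/13
Percentage = (6/13) * 100
= 0.461538 * 100
= 46.15%

46.15


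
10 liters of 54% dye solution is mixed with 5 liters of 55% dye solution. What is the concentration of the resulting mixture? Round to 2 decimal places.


Solute in mixture 1 = 54% of 10 L = 10*54/100 = 27/5 L
Solute in mixture 2 = 55% of 5 L = 5*55/100 = 11/4 L
Total solute = 27/5 + 11/4 = 163/20 L
Total volume = 10 + 5 = 15 L
Final concentration = 163/20/15 * 100 = 54.33%

54.33


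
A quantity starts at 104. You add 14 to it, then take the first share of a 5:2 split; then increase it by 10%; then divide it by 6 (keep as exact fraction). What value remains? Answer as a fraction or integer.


Start with 104.
Step 1: Add 14: 104+14=118; split 5:2 first = 118*5/7 = 590/7
Step 2: Increase by 10%: 590/7 * 110/100 = 649/7
Step 3: Divide by 6: 649/7 / 6 = 649/42
Final result = 649/42

649/42


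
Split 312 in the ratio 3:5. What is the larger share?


Total parts = 3 + 5 = 8
Value per part = 312 / 8 = 39
First share = 3 * 39 = 117
Second share = 5 * 39 = 195
Larger share = 195

195


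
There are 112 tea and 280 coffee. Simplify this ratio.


Find GCD(112, 280)
GCD = 56
Divide both by 56: 112/56 = 2, 280/56 = 5
Simplified ratio = 2:5

2:5


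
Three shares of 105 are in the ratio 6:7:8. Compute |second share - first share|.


Total parts = 6 + 7 + 8 = 21
Value per part = 105 / 21 = 5
Shares: 6*5=30, 7*5=35, 8*5=40
Second share = 35, first share = 30
Difference = |35 - 30| = 5

5


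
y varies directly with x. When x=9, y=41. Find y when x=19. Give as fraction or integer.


Direct proportion: y = kx
Find k: k = 41/9 = 41/9
Compute y at x=19: y = 41/9 * 19
y = 779/9

779/9


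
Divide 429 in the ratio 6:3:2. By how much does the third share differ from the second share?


Total parts = 6 + 3 + 2 = 11
Value per part = 429 / 11 = 39
Shares: 6*39=234, 3*39=117, 2*39=78
Third share = 78, second share = 117
Difference = |78 - 117| = 39

39


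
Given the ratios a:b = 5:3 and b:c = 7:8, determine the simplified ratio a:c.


Given a:b = 5:3 and b:c = 7:8
Make b consistent. Multiply first ratio by 7: a:b = 35:21
Multiply second ratio by 3: b:c = 21:24
Now b = 21 in both, so a:b:c = 35:21:24
Therefore a:c = 35:24
Simplify by GCD: a:c = 35:24

35:24


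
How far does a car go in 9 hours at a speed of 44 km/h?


Using distance = speed * time
Speed = 44 km/h
Time = 9 hours
Distance = 44 * 9
= 396 km

396


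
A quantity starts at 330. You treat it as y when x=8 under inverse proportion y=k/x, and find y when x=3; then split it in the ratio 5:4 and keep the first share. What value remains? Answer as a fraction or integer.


Start with 330.
Step 1: Inverse prop: k = (330)*8; new y = k/3 = 330*8/3 = 880
Step 2: Split 5:4, first share = 880 * 5/9 = 4400/9
Final result = 4400/9

4400/9


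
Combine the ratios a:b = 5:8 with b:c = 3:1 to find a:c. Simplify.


Given a:b = 5:8 and b:c = 3:1
Make b consistent. Multiply first ratio by 3: a:b = 15:24
Multiply second ratio by 8: b:c = 24:8
Now b = 24 in both, so a:b:c = 15:24:8
Therefore a:c = 15:8
Simplify by GCD: a:c = 15:8

15:8


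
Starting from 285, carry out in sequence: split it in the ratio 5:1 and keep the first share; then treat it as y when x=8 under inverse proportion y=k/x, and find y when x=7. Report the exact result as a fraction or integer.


Start with 285.
Step 1: Split 5:1, first share = 285 * 5/6 = 475/2
Step 2: Inverse prop: k = (475/2)*8; new y = k/7 = 475/2*8/7 = 1900/7
Final result = 1900/7

1900/7


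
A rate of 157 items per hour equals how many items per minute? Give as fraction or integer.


Converting from per hour to per minute
Rate = 157 items per hour
Divide by 60: 157/60
= 157/60 items per minute

157/60


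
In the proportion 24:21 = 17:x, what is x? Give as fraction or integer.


Setting up: 24/21 = 17/x
Cross multiply: 24 * x = 21 * 17
24x = 357
x = 357/24
x = 119/8

119/8


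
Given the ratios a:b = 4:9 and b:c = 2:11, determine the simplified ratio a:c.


Given a:b = 4:9 and b:c = 2:11
Make b consistent. Multiply first ratio by 2: a:b = 8:18
Multiply second ratio by 9: b:c = 18:99
Now b = 18 in both, so a:b:c = 8:18:99
Therefore a:c = 8:99
Simplify by GCD: a:c = 8:99

8:99


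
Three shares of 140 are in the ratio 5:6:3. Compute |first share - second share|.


Total parts = 5 + 6 + 3 = 14
Value per part = 140 / 14 = 10
Shares: 5*10=50, 6*10=60, 3*10=30
First share = 50, second share = 60
Difference = |50 - 60| = 10

10


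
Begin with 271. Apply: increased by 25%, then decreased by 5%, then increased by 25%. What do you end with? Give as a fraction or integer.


Start: 271
Step 1: increase by 25% => multiply by 125/100
  271 * 125/100 = 1355/4
Step 2: decrease by 5% => multiply by 95/100
  1355/4 * 95/100 = 5149/16
Step 3: increase by 25% => multiply by 125/100
  5149/16 * 125/100 = 25745/64
Final value = 25745/64

25745/64


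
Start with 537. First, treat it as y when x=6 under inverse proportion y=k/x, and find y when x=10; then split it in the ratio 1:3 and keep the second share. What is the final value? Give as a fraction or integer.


Start with 537.
Step 1: Inverse prop: k = (537)*6; new y = k/10 = 537*6/10 = 1611/5
Step 2: Split 1:3, second share = 1611/5 * 3/4 = 4833/20
Final result = 4833/20

4833/20


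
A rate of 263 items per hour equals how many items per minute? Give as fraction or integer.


Converting from per hour to per minute
Rate = 263 items per hour
Divide by 60: 263/60
= 263/60 items per minute

263/60


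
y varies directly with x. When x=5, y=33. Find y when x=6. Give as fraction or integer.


Direct proportion: y = kx
Find k: k = 33/5 = 33/5
Compute y at x=6: y = 33/5 * 6
y = 198/5

198/5


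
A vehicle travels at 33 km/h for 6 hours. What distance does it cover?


Using distance = speed * time
Speed = 33 km/h
Time = 6 hours
Distance = 33 * 6
= 198 km

198


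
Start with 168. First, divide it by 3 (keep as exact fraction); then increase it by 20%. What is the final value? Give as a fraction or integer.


Start with 168.
Step 1: Divide by 3: 168 / 3 = 56
Step 2: Increase by 20%: 56 * 120/100 = 336/5
Final result = 336/5

336/5


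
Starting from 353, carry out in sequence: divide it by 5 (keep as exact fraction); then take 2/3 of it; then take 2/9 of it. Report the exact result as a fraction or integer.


Start with 353.
Step 1: Divide by 5: 353 / 5 = 353/5
Step 2: Take 2/3: 353/5 * 2/3 = 706/15
Step 3: Take 2/9: 706/15 * 2/9 = 1412/135
Final result = 1412/135

1412/135


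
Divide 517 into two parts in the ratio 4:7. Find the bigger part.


Total parts = 4 + 7 = 11
Value per part = 517 / 11 = 47
First share = 4 * 47 = 188
Second share = 7 * 47 = 329
Larger share = 329

329


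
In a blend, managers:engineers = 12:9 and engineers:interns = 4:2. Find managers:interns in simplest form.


Given a:b = 12:9 and b:c = 4:2
Make b consistent. Multiply first ratio by 4: a:b = 48:36
Multiply second ratio by 9: b:c = 36:18
Now b = 36 in both, so a:b:c = 48:36:18
Therefore a:c = 48:18
Simplify by GCD: a:c = 8:3

8:3


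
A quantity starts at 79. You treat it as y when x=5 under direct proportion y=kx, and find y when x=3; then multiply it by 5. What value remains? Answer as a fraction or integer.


Start with 79.
Step 1: Direct prop: k = (79)/5; new y = k*3 = 79*3/5 = 237/5
Step 2: Multiply by 5: 237/5 * 5 = 237
Final result = 237

237


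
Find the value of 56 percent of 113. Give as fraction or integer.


Compute 56% of 113
Convert percentage: 56% = 56/100
Multiply: 113 * 56/100
= 6328/100
= 1582/25

1582/25


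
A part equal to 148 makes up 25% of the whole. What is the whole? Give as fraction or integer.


Given: 148 is 25% of the whole
Set up: 148 = 25/100 * whole
whole = 148 * 100 / 25
whole = 14800 / 25
whole = 592

592


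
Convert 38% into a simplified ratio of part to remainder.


Part = 38%, Remainder = 62%
Ratio = 38:62
GCD(38, 62) = 2
Simplify: 19:31 = 19:31

19:31


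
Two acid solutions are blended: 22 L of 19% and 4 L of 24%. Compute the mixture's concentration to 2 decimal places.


Solute in mixture 1 = 19% of 22 L = 22*19/100 = 209/50 L
Solute in mixture 2 = 24% of 4 L = 4*24/100 = 24/25 L
Total solute = 209/50 + 24/25 = 257/50 L
Total volume = 22 + 4 = 26 L
Final concentration = 257/50/26 * 100 = 19.77%

19.77


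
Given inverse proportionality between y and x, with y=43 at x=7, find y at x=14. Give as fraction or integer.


Inverse proportion: y = k/x
Find k: k = 7 * 43 = 301
Compute y at x=14: y = 301/14
y = 43/2

43/2


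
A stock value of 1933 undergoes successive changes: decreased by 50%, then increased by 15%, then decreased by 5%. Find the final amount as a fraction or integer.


Start: 1933
Step 1: decrease by 50% => multiply by 50/100
  1933 * 50/100 = 1933/2
Step 2: increase by 15% => multiply by 115/100
  1933/2 * 115/100 = 44459/40
Step 3: decrease by 5% => multiply by 95/100
  44459/40 * 95/100 = 844721/800
Final value = 844721/800

844721/800


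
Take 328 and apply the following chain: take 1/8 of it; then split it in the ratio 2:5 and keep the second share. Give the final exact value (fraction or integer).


Start with 328.
Step 1: Take 1/8: 328 * 1/8 = 41
Step 2: Split 2:5, second share = 41 * 5/7 = 205/7
Final result = 205/7

205/7


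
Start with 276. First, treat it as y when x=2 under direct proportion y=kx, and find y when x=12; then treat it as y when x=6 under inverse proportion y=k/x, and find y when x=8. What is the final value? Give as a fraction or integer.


Start with 276.
Step 1: Direct prop: k = (276)/2; new y = k*12 = 276*12/2 = 1656
Step 2: Inverse prop: k = (1656)*6; new y = k/8 = 1656*6/8 = 1242
Final result = 1242

1242


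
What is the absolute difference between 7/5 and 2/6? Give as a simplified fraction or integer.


Simplify: 7/5 = 7/5 and 2/6 = 1/3
Find common denominator: LCD = 15
Convert: 21/15 and 5/15
Difference = |21 - 5|/15 = 16/15
Simplified = 16/15

16/15


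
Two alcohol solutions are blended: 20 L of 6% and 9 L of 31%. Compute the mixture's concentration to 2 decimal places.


Solute in mixture 1 = 6% of 20 L = 20*6/100 = 6/5 L
Solute in mixture 2 = 31% of 9 L = 9*31/100 = 279/100 L
Total solute = 6/5 + 279/100 = 399/100 L
Total volume = 20 + 9 = 29 L
Final concentration = 399/100/29 * 100 = 13.76%

13.76


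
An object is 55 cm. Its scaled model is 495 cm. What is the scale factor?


Original length = 55 cm
Scaled length = 495 cm
Scale factor = 495 / 55
= 9

9


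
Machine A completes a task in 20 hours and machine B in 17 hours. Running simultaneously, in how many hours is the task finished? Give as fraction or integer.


Rate of A = 1/20 job per hour
Rate of B = 1/17 job per hour
Combined rate = 1/20 + 1/17
Find common denominator: (17 + 20)/(20*17) = 37/340
Combined rate = 37/340 job per hour
Time together = 1 / (37/340) = 340/37 hours

340/37


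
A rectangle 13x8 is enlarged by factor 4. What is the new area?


Original dimensions: 13 x 8
Enlargement factor = 4
New width = 13 * 4 = 52
New height = 8 * 4 = 32
New area = 52 * 32 = 1664

1664


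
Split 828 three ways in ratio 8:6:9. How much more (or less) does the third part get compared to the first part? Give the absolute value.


Total parts = 8 + 6 + 9 = 23
Value per part = 828 / 23 = 36
Shares: 8*36=288, 6*36=216, 9*36=324
Third share = 324, first share = 288
Difference = |324 - 288| = 36

36


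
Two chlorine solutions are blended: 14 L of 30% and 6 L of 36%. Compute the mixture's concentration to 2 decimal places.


Solute in mixture 1 = 30% of 14 L = 14*30/100 = 21/5 L
Solute in mixture 2 = 36% of 6 L = 6*36/100 = 54/25 L
Total solute = 21/5 + 54/25 = 159/25 L
Total volume = 14 + 6 = 20 L
Final concentration = 159/25/20 * 100 = 31.80%

31.80


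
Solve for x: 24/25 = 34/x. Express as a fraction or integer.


Setting up: 24/25 = 34/x
Cross multiply: 24 * x = 25 * 34
24x = 850
x = 850/24
x = 425/12

425/12


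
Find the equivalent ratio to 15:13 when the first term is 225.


Original ratio: 15:13
First term target: 225
Scale factor = 225 / 15 = 15
Multiply second term: 13 * 15 = 195
Equivalent ratio = 225:195

225:195


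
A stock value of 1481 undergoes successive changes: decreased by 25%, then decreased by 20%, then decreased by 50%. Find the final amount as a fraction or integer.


Start: 1481
Step 1: decrease by 25% => multiply by 75/100
  1481 * 75/100 = 4443/4
Step 2: decrease by 20% => multiply by 80/100
  4443/4 * 80/100 = 4443/5
Step 3: decrease by 50% => multiply by 50/100
  4443/5 * 50/100 = 4443/10
Final value = 4443/10

4443/10


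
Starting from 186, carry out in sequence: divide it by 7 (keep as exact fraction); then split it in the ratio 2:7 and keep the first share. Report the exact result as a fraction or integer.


Start with 186.
Step 1: Divide by 7: 186 / 7 = 186/7
Step 2: Split 2:7, first share = 186/7 * 2/9 = 124/21
Final result = 124/21

124/21


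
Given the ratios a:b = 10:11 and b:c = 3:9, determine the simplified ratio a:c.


Given a:b = 10:11 and b:c = 3:9
Make b consistent. Multiply first ratio by 3: a:b = 30:33
Multiply second ratio by 11: b:c = 33:99
Now b = 33 in both, so a:b:c = 30:33:99
Therefore a:c = 30:99
Simplify by GCD: a:c = 10:33

10:33


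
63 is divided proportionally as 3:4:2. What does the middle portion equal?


Ratio = 3:4:2
Total parts = 3 + 4 + 2 = 9
Value per part = 63 / 9 = 7
First share = 3 * 7 = 21
Middle share = 4 * 7 = 28
Third share = 2 * 7 = 14

28


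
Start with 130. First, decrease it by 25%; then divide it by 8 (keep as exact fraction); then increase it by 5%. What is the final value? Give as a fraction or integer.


Start with 130.
Step 1: Decrease by 25%: 130 * 75/100 = 195/2
Step 2: Divide by 8: 195/2 / 8 = 195/16
Step 3: Increase by 5%: 195/16 * 105/100 = 819/64
Final result = 819/64

819/64


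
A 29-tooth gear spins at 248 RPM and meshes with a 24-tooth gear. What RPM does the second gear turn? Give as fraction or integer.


Gear ratio: teeth_A * RPM_A = teeth_B * RPM_B
29 * 248 = 24 * RPM_B
7192 = 24 * RPM_B
RPM_B = 7192 / 24
RPM_B = 899/3

899/3


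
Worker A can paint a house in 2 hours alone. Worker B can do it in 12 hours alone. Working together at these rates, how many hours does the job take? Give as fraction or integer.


Rate of A = 1/2 job per hour
Rate of B = 1/12 job per hour
Combined rate = 1/2 + 1/12
Find common denominator: (12 + 2)/(2*12) = 14/24
Combined rate = 7/12 job per hour
Time together = 1 / (7/12) = 12/7 hours

12/7


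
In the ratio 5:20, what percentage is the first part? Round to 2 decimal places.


Total parts = 5 + 20 = 25
First part fraction = 5/25
Percentage = (5/25) * 100
= 0.2 * 100
= 20.00%

20.00


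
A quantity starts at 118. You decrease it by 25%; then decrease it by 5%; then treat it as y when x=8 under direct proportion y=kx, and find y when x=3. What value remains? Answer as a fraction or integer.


Start with 118.
Step 1: Decrease by 25%: 118 * 75/100 = 177/2
Step 2: Decrease by 5%: 177/2 * 95/100 = 3363/40
Step 3: Direct prop: k = (3363/40)/8; new y = k*3 = 3363/40*3/8 = 10089/320
Final result = 10089/320

10089/320


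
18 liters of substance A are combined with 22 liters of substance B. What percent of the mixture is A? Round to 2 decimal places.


Volume of A = 18 L
Volume of B = 22 L
Total volume = 18 + 22 = 40 L
Percentage of A = (18/40) * 100
= 45.00%

45.00


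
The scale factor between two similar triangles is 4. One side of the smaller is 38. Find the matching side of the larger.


Similar triangles have proportional sides
Scale factor = 4
Smaller side = 38
Corresponding larger side = 38 * 4
= 152

152


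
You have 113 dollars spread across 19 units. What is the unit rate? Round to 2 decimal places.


Total dollars = 113
Number of units = 19
Unit rate = 113 / 19
= 5.95 dollars per unit

5.95


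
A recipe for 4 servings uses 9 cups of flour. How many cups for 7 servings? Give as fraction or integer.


Original: 9 cups for 4 servings
Target servings = 7
Scaling factor = 7/4
New amount = 9 * 7/4
= 63/4
= 63/4 cups

63/4


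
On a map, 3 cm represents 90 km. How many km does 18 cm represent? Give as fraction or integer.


Map scale: 3 cm = 90 km
Measured distance on map = 18 cm
Set up proportion: 18 * 90 / 3
= 1620 / 3
= 540 km

540


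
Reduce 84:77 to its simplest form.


Find GCD(84, 77)
GCD = 7
Divide both by 7: 84/7 = 12, 77/7 = 11
Simplified ratio = 12:11

12:11


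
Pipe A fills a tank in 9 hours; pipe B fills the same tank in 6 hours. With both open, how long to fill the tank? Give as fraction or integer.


Rate of A = 1/9 job per hour
Rate of B = 1/6 job per hour
Combined rate = 1/9 + 1/6
Find common denominator: (6 + 9)/(9*6) = 15/54
Combined rate = 5/18 job per hour
Time together = 1 / (5/18) = 18/5 hours

18/5


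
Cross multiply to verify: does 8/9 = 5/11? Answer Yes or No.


Cross multiply to check 8/9 = 5/11
Left cross product: 8 * 11 = 88
Right cross product: 9 * 5 = 45
88 != 45
Not equal, so proportions differ => No

No


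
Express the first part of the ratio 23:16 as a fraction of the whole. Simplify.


Total parts = 23 + 16 = 39
First part fraction = 23/39
Simplify: 23/39 = 23/39

23/39


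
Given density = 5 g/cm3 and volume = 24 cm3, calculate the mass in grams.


Using mass = density * volume
Density = 5 g/cm3
Volume = 24 cm3
Mass = 5 * 24
= 120 g

120


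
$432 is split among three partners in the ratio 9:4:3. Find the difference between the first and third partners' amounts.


Total parts = 9 + 4 + 3 = 16
Value per part = 432 / 16 = 27
Shares: 9*27=243, 4*27=108, 3*27=81
First share = 243, third share = 81
Difference = |243 - 81| = 162

162


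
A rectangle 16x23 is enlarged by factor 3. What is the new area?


Original dimensions: 16 x 23
Enlargement factor = 3
New width = 16 * 3 = 48
New height = 23 * 3 = 69
New area = 48 * 69 = 3312

3312


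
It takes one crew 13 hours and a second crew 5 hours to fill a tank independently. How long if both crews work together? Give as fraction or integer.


Rate of A = 1/13 job per hour
Rate of B = 1/5 job per hour
Combined rate = 1/13 + 1/5
Find common denominator: (5 + 13)/(13*5) = 18/65
Combined rate = 18/65 job per hour
Time together = 1 / (18/65) = 65/18 hours

65/18


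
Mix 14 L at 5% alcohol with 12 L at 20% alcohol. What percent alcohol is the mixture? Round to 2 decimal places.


Solute in mixture 1 = 5% of 14 L = 14*5/100 = 7/10 L
Solute in mixture 2 = 20% of 12 L = 12*20/100 = 12/5 L
Total solute = 7/10 + 12/5 = 31/10 L
Total volume = 14 + 12 = 26 L
Final concentration = 31/10/26 * 100 = 11.92%

11.92


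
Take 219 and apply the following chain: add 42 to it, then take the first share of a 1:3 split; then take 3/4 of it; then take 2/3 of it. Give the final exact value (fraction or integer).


Start with 219.
Step 1: Add 42: 219+42=261; split 1:3 first = 261*1/4 = 261/4
Step 2: Take 3/4: 261/4 * 3/4 = 783/16
Step 3: Take 2/3: 783/16 * 2/3 = 261/8
Final result = 261/8

261/8


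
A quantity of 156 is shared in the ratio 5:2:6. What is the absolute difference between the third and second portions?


Total parts = 5 + 2 + 6 = 13
Value per part = 156 / 13 = 12
Shares: 5*12=60, 2*12=24, 6*12=72
Third share = 72, second share = 24
Difference = |72 - 24| = 48

48


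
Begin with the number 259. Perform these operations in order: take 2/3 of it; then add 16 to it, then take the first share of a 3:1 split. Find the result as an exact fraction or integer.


Start with 259.
Step 1: Take 2/3: 259 * 2/3 = 518/3
Step 2: Add 16: 518/3+16=566/3; split 3:1 first = 566/3*3/4 = 283/2
Final result = 283/2

283/2


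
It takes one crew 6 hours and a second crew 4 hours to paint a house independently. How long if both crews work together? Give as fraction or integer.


Rate of A = 1/6 job per hour
Rate of B = 1/4 job per hour
Combined rate = 1/6 + 1/4
Find common denominator: (4 + 6)/(6*4) = 10/24
Combined rate = 5/12 job per hour
Time together = 1 / (5/12) = 12/5 hours

12/5


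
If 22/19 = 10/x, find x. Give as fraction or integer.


Setting up: 22/19 = 10/x
Cross multiply: 22 * x = 19 * 10
22x = 190
x = 190/22
x = 95/11

95/11


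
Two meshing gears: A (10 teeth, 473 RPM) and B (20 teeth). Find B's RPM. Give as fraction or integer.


Gear ratio: teeth_A * RPM_A = teeth_B * RPM_B
10 * 473 = 20 * RPM_B
4730 = 20 * RPM_B
RPM_B = 4730 / 20
RPM_B = 473/2

473/2


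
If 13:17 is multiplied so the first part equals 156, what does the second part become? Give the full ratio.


Original ratio: 13:17
First term target: 156
Scale factor = 156 / 13 = 12
Multiply second term: 17 * 12 = 204
Equivalent ratio = 156:204

156:204


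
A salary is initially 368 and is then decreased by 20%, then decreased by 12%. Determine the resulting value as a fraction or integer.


Start: 368
Step 1: decrease by 20% => multiply by 80/100
  368 * 80/100 = 1472/5
Step 2: decrease by 12% => multiply by 88/100
  1472/5 * 88/100 = 32384/125
Final value = 32384/125

32384/125


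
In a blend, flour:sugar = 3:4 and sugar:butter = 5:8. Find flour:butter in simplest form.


Given a:b = 3:4 and b:c = 5:8
Make b consistent. Multiply first ratio by 5: a:b = 15:20
Multiply second ratio by 4: b:c = 20:32
Now b = 20 in both, so a:b:c = 15:20:32
Therefore a:c = 15:32
Simplify by GCD: a:c = 15:32

15:32


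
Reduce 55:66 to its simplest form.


Find GCD(55, 66)
GCD = 11
Divide both by 11: 55/11 = 5, 66/11 = 6
Simplified ratio = 5:6

5:6


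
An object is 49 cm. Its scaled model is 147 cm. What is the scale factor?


Original length = 49 cm
Scaled length = 147 cm
Scale factor = 147 / 49
= 3

3


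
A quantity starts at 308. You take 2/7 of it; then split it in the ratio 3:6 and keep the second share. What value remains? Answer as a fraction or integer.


Start with 308.
Step 1: Take 2/7: 308 * 2/7 = 88
Step 2: Split 3:6, second share = 88 * 6/9 = 176/3
Final result = 176/3

176/3


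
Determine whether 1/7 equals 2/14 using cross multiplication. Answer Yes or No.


Cross multiply to check 1/7 = 2/14
Left cross product: 1 * 14 = 14
Right cross product: 7 * 2 = 14
14 = 14
Equal, so proportions match => Yes

Yes


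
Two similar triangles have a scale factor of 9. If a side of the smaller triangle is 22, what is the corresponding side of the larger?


Similar triangles have proportional sides
Scale factor = 9
Smaller side = 22
Corresponding larger side = 22 * 9
= 198

198


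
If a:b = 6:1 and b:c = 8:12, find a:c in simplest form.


Given a:b = 6:1 and b:c = 8:12
Make b consistent. Multiply first ratio by 8: a:b = 48:8
Multiply second ratio by 1: b:c = 8:12
Now b = 8 in both, so a:b:c = 48:8:12
Therefore a:c = 48:12
Simplify by GCD: a:c = 4:1

4:1


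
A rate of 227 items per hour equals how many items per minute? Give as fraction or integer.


Converting from per hour to per minute
Rate = 227 items per hour
Divide by 60: 227/60
= 227/60 items per minute

227/60


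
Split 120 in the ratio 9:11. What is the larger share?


Total parts = 9 + 11 = 20
Value per part = 120 / 20 = 6
First share = 9 * 6 = 54
Second share = 11 * 6 = 66
Larger share = 66

66


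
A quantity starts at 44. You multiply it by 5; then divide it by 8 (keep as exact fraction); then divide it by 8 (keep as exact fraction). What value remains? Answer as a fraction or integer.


Start with 44.
Step 1: Multiply by 5: 44 * 5 = 220
Step 2: Divide by 8: 220 / 8 = 55/2
Step 3: Divide by 8: 55/2 / 8 = 55/16
Final result = 55/16

55/16


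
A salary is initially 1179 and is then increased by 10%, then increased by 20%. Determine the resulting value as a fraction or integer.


Start: 1179
Step 1: increase by 10% => multiply by 110/100
  1179 * 110/100 = 12969/10
Step 2: increase by 20% => multiply by 120/100
  12969/10 * 120/100 = 38907/25
Final value = 38907/25

38907/25


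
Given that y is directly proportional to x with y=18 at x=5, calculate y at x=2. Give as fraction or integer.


Direct proportion: y = kx
Find k: k = 18/5 = 18/5
Compute y at x=2: y = 18/5 * 2
y = 36/5

36/5


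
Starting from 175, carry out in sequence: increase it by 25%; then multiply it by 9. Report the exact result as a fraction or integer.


Start with 175.
Step 1: Increase by 25%: 175 * 125/100 = 875/4
Step 2: Multiply by 9: 875/4 * 9 = 7875/4
Final result = 7875/4

7875/4


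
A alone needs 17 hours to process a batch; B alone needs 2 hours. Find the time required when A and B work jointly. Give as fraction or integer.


Rate of A = 1/17 job per hour
Rate of B = 1/2 job per hour
Combined rate = 1/17 + 1/2
Find common denominator: (2 + 17)/(17*2) = 19/34
Combined rate = 19/34 job per hour
Time together = 1 / (19/34) = 34/19 hours

34/19


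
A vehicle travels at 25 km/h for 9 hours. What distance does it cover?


Using distance = speed * time
Speed = 25 km/h
Time = 9 hours
Distance = 25 * 9
= 225 km

225


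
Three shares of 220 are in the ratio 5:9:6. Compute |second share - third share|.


Total parts = 5 + 9 + 6 = 20
Value per part = 220 / 20 = 11
Shares: 5*11=55, 9*11=99, 6*11=66
Second share = 99, third share = 66
Difference = |99 - 66| = 33

33


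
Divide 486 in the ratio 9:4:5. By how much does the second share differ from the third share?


Total parts = 9 + 4 + 5 = 18
Value per part = 486 / 18 = 27
Shares: 9*27=243, 4*27=108, 5*27=135
Second share = 108, third share = 135
Difference = |108 - 135| = 27

27


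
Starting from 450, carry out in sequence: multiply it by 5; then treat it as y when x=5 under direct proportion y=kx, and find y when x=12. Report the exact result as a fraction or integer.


Start with 450.
Step 1: Multiply by 5: 450 * 5 = 2250
Step 2: Direct prop: k = (2250)/5; new y = k*12 = 2250*12/5 = 5400
Final result = 5400

5400


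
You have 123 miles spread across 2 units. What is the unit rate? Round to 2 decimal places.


Total miles = 123
Number of units = 2
Unit rate = 123 / 2
= 61.50 miles per unit

61.50


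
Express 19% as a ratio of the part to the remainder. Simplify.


Part = 19%, Remainder = 81%
Ratio = 19:81
GCD(19, 81) = 1
Simplify: 19:81 = 19:81

19:81


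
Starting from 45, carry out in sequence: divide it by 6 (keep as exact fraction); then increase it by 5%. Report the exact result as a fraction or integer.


Start with 45.
Step 1: Divide by 6: 45 / 6 = 15/2
Step 2: Increase by 5%: 15/2 * 105/100 = 63/8
Final result = 63/8

63/8


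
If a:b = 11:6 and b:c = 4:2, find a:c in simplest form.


Given a:b = 11:6 and b:c = 4:2
Make b consistent. Multiply first ratio by 4: a:b = 44:24
Multiply second ratio by 6: b:c = 24:12
Now b = 24 in both, so a:b:c = 44:24:12
Therefore a:c = 44:12
Simplify by GCD: a:c = 11:3

11:3


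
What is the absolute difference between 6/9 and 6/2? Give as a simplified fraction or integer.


Simplify: 6/9 = 2/3 and 6/2 = 3
Find common denominator: LCD = 3
Convert: 2/3 and 9/3
Difference = |2 - 9|/3 = 7/3
Simplified = 7/3

7/3


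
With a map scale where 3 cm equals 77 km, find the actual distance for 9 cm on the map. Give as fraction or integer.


Map scale: 3 cm = 77 km
Measured distance on map = 9 cm
Set up proportion: 9 * 77 / 3
= 693 / 3
= 231 km

231


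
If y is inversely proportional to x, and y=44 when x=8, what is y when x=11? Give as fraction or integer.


Inverse proportion: y = k/x
Find k: k = 8 * 44 = 352
Compute y at x=11: y = 352/11
y = 32

32


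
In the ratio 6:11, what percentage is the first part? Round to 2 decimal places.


Total parts = 6 + 11 = 17
First part fraction = 6/17
Percentage = (6/17) * 100
= 0.352941 * 100
= 35.29%

35.29


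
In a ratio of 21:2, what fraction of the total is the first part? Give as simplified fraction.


Total parts = 21 + 2 = 23
First part fraction = 21/23
Simplify: 21/23 = 21/23

21/23


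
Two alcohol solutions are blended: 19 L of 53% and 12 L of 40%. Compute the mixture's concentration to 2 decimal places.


Solute in mixture 1 = 53% of 19 L = 19*53/100 = 1007/100 L
Solute in mixture 2 = 40% of 12 L = 12*40/100 = 24/5 L
Total solute = 1007/100 + 24/5 = 1487/100 L
Total volume = 19 + 12 = 31 L
Final concentration = 1487/100/31 * 100 = 47.97%

47.97


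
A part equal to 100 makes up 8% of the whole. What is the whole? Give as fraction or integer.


Given: 100 is 8% of the whole
Set up: 100 = 8/100 * whole
whole = 100 * 100 / 8
whole = 10000 / 8
whole = 1250

1250


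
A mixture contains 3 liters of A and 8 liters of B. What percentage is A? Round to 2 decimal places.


Volume of A = 3 L
Volume of B = 8 L
Total volume = 3 + 8 = 11 L
Percentage of A = (3/11) * 100
= 27.27%

27.27


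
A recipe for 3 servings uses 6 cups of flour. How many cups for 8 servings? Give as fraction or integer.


Original: 6 cups for 3 servings
Target servings = 8
Scaling factor = 8/3
New amount = 6 * 8/3
= 48/3
= 16 cups

16


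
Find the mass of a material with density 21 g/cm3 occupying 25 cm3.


Using mass = density * volume
Density = 21 g/cm3
Volume = 25 cm3
Mass = 21 * 25
= 525 g

525


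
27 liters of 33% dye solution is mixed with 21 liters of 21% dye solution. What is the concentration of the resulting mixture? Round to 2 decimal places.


Solute in mixture 1 = 33% of 27 L = 27*33/100 = 891/100 L
Solute in mixture 2 = 21% of 21 L = 21*21/100 = 441/100 L
Total solute = 891/100 + 441/100 = 333/25 L
Total volume = 27 + 21 = 48 L
Final concentration = 333/25/48 * 100 = 27.75%

27.75


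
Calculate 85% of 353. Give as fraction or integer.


Compute 85% of 353
Convert percentage: 85% = 85/100
Multiply: 353 * 85/100
= 30005/100
= 6001/20

6001/20


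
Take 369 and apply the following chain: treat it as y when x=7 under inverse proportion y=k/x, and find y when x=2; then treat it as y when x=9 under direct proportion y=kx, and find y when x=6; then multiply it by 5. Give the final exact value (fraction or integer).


Start with 369.
Step 1: Inverse prop: k = (369)*7; new y = k/2 = 369*7/2 = 2583/2
Step 2: Direct prop: k = (2583/2)/9; new y = k*6 = 2583/2*6/9 = 861
Step 3: Multiply by 5: 861 * 5 = 4305
Final result = 4305

4305


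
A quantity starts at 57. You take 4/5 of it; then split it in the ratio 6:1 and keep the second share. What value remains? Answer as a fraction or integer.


Start with 57.
Step 1: Take 4/5: 57 * 4/5 = 228/5
Step 2: Split 6:1, second share = 228/5 * 1/7 = 228/35
Final result = 228/35

228/35


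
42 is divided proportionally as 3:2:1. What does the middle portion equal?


Ratio = 3:2:1
Total parts = 3 + 2 + 1 = 6
Value per part = 42 / 6 = 7
First share = 3 * 7 = 21
Middle share = 2 * 7 = 14
Third share = 1 * 7 = 7

14


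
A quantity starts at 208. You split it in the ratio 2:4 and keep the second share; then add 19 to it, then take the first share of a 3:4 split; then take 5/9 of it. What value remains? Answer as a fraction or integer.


Start with 208.
Step 1: Split 2:4, second share = 208 * 4/6 = 416/3
Step 2: Add 19: 416/3+19=473/3; split 3:4 first = 473/3*3/7 = 473/7
Step 3: Take 5/9: 473/7 * 5/9 = 2365/63
Final result = 2365/63

2365/63


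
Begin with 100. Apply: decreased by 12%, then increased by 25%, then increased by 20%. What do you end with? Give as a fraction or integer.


Start: 100
Step 1: decrease by 12% => multiply by 88/100
  100 * 88/100 = 88
Step 2: increase by 25% => multiply by 125/100
  88 * 125/100 = 110
Step 3: increase by 20% => multiply by 120/100
  110 * 120/100 = 132
Final value = 132

132


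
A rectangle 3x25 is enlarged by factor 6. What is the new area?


Original dimensions: 3 x 25
Enlargement factor = 6
New width = 3 * 6 = 18
New height = 25 * 6 = 150
New area = 18 * 150 = 2700

2700


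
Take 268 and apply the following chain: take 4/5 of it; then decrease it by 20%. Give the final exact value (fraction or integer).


Start with 268.
Step 1: Take 4/5: 268 * 4/5 = 1072/5
Step 2: Decrease by 20%: 1072/5 * 80/100 = 4288/25
Final result = 4288/25

4288/25


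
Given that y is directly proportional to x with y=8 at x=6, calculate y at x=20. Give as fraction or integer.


Direct proportion: y = kx
Find k: k = 8/6 = 4/3
Compute y at x=20: y = 4/3 * 20
y = 80/3

80/3


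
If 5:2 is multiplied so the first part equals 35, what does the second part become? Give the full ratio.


Original ratio: 5:2
First term target: 35
Scale factor = 35 / 5 = 7
Multiply second term: 2 * 7 = 14
Equivalent ratio = 35:14

35:14


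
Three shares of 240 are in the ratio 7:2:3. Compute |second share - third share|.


Total parts = 7 + 2 + 3 = 12
Value per part = 240 / 12 = 20
Shares: 7*20=140, 2*20=40, 3*20=60
Second share = 40, third share = 60
Difference = |40 - 60| = 20

20


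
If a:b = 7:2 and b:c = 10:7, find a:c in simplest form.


Given a:b = 7:2 and b:c = 10:7
Make b consistent. Multiply first ratio by 10: a:b = 70:20
Multiply second ratio by 2: b:c = 20:14
Now b = 20 in both, so a:b:c = 70:20:14
Therefore a:c = 70:14
Simplify by GCD: a:c = 5:1

5:1


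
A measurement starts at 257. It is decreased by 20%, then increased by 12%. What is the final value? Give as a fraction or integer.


Start: 257
Step 1: decrease by 20% => multiply by 80/100
  257 * 80/100 = 1028/5
Step 2: increase by 12% => multiply by 112/100
  1028/5 * 112/100 = 28784/125
Final value = 28784/125

28784/125


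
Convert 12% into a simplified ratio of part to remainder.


Part = 12%, Remainder = 88%
Ratio = 12:88
GCD(12, 88) = 4
Simplify: 3:22 = 3:22

3:22


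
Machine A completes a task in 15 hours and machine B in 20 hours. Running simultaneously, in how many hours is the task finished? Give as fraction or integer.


Rate of A = 1/15 job per hour
Rate of B = 1/20 job per hour
Combined rate = 1/15 + 1/20
Find common denominator: (20 + 15)/(15*20) = 35/300
Combined rate = 7/60 job per hour
Time together = 1 / (7/60) = 60/7 hours

60/7


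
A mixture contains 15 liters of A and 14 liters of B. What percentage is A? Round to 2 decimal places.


Volume of A = 15 L
Volume of B = 14 L
Total volume = 15 + 14 = 29 L
Percentage of A = (15/29) * 100
= 51.72%

51.72


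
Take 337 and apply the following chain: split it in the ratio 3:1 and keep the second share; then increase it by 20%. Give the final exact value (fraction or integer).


Start with 337.
Step 1: Split 3:1, second share = 337 * 1/4 = 337/4
Step 2: Increase by 20%: 337/4 * 120/100 = 1011/10
Final result = 1011/10

1011/10


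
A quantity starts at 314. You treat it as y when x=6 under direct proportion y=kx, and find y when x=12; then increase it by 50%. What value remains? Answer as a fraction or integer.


Start with 314.
Step 1: Direct prop: k = (314)/6; new y = k*12 = 314*12/6 = 628
Step 2: Increase by 50%: 628 * 150/100 = 942
Final result = 942

942


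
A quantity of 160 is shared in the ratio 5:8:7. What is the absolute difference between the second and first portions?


Total parts = 5 + 8 + 7 = 20
Value per part = 160 / 20 = 8
Shares: 5*8=40, 8*8=64, 7*8=56
Second share = 64, first share = 40
Difference = |64 - 40| = 24

24


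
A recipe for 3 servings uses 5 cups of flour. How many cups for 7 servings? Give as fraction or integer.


Original: 5 cups for 3 servings
Target servings = 7
Scaling factor = 7/3
New amount = 5 * 7/3
= 35/3
= 35/3 cups

35/3


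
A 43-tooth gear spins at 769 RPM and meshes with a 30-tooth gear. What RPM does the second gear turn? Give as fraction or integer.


Gear ratio: teeth_A * RPM_A = teeth_B * RPM_B
43 * 769 = 30 * RPM_B
33067 = 30 * RPM_B
RPM_B = 33067 / 30
RPM_B = 33067/30

33067/30


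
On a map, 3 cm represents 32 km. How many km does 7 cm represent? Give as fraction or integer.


Map scale: 3 cm = 32 km
Measured distance on map = 7 cm
Set up proportion: 7 * 32 / 3
= 224 / 3
= 224/3 km

224/3


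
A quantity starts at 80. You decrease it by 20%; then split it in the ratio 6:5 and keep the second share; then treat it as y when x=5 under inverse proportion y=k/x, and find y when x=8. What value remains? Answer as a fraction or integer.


Start with 80.
Step 1: Decrease by 20%: 80 * 80/100 = 64
Step 2: Split 6:5, second share = 64 * 5/11 = 320/11
Step 3: Inverse prop: k = (320/11)*5; new y = k/8 = 320/11*5/8 = 200/11
Final result = 200/11

200/11


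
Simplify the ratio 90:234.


Find GCD(90, 234)
GCD = 18
Divide both by 18: 90/18 = 5, 234/18 = 13
Simplified ratio = 5:13

5:13


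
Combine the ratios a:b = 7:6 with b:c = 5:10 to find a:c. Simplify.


Given a:b = 7:6 and b:c = 5:10
Make b consistent. Multiply first ratio by 5: a:b = 35:30
Multiply second ratio by 6: b:c = 30:60
Now b = 30 in both, so a:b:c = 35:30:60
Therefore a:c = 35:60
Simplify by GCD: a:c = 7:12

7:12


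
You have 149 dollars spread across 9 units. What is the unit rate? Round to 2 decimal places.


Total dollars = 149
Number of units = 9
Unit rate = 149 / 9
= 16.56 dollars per unit

16.56


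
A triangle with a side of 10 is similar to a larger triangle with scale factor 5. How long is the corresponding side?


Similar triangles have proportional sides
Scale factor = 5
Smaller side = 10
Corresponding larger side = 10 * 5
= 50

50


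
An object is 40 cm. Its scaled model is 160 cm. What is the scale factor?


Original length = 40 cm
Scaled length = 160 cm
Scale factor = 160 / 40
= 4

4


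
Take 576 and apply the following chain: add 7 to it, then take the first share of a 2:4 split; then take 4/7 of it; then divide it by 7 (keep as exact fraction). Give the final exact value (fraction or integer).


Start with 576.
Step 1: Add 7: 576+7=583; split 2:4 first = 583*2/6 = 583/3
Step 2: Take 4/7: 583/3 * 4/7 = 2332/21
Step 3: Divide by 7: 2332/21 / 7 = 2332/147
Final result = 2332/147

2332/147


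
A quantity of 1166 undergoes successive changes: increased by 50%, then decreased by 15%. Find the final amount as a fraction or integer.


Start: 1166
Step 1: increase by 50% => multiply by 150/100
  1166 * 150/100 = 1749
Step 2: decrease by 15% => multiply by 85/100
  1749 * 85/100 = 29733/20
Final value = 29733/20

29733/20


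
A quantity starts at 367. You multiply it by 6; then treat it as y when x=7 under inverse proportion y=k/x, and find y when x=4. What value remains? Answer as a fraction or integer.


Start with 367.
Step 1: Multiply by 6: 367 * 6 = 2202
Step 2: Inverse prop: k = (2202)*7; new y = k/4 = 2202*7/4 = 7707/2
Final result = 7707/2

7707/2


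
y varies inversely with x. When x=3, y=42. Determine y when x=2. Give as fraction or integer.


Inverse proportion: y = k/x
Find k: k = 3 * 42 = 126
Compute y at x=2: y = 126/2
y = 63

63


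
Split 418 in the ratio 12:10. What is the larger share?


Total parts = 12 + 10 = 22
Value per part = 418 / 22 = 19
First share = 12 * 19 = 228
Second share = 10 * 19 = 190
Larger share = 228

228
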